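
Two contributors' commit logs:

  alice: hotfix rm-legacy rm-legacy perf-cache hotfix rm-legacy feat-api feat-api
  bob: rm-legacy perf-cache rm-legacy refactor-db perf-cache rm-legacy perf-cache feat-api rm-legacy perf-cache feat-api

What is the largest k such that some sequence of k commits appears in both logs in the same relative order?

6

Match rm-legacy [2,1]; then rm-legacy [3,3]; then perf-cache [4,5]; then rm-legacy [6,6]; then feat-api [7,8]; then feat-api [8,11] — 6 commits in the same relative order in both. Since dp[8][11] = 6, nothing longer is possible.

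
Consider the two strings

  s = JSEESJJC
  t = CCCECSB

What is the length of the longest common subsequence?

2

One common subsequence of length 2: E [3,4], S [5,6]. dp[8][7] = 2 confirms this is the maximum.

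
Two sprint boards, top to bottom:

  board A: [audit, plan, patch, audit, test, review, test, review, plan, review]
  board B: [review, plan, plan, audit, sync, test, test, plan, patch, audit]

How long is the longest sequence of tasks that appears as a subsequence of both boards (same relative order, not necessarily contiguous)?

5

Match plan at board A[2]=board B[3] → audit at board A[4]=board B[4] → test at board A[5]=board B[6] → test at board A[7]=board B[7] → plan at board A[9]=board B[8] — 5 tasks in the same relative order in both. The LCS DP gives dp[10][10] = 5, so this is optimal.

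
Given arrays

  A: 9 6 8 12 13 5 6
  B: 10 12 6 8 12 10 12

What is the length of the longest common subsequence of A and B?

One common subsequence of length 3: 6 (A #2, B #3), then 8 (A #3, B #4), then 12 (A #4, B #7). dp[7][7] = 3 confirms this is the maximum.

3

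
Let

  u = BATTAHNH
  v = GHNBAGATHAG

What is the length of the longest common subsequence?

Let dp[i][j] be the LCS length of the first i characters of u and the first j characters of v. dp[i][j] = dp[i-1][j-1]+1 when the i-th and j-th characters match, else max(dp[i-1][j], dp[i][j-1]).
    ·  G  H  N  B  A  G  A  T  H  A  G
 ·  0  0  0  0  0  0  0  0  0  0  0  0
 B  0  0  0  0  1  1  1  1  1  1  1  1
 A  0  0  0  0  1  2  2  2  2  2  2  2
 T  0  0  0  0  1  2  2  2  3  3  3  3
 T  0  0  0  0  1  2  2  2  3  3  3  3
 A  0  0  0  0  1  2  2  3  3  3  4  4
 H  0  0  1  1  1  2  2  3  3  4  4  4
 N  0  0  1  2  2  2  2  3  3  4  4  4
 H  0  0  1  2  2  2  2  3  3  4  4  4
dp[8][11] = 4. One LCS (by backtracking along matches): BATA.

4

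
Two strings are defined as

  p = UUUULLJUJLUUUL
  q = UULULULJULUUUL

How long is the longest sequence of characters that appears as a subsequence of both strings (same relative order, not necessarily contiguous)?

Taking U [1,1], U [2,2], U [3,4], U [4,6], L [6,7], J [7,8], U [8,9], L [10,10], U [11,11], U [12,12], U [13,13], L [14,14] gives a common subsequence of length 12. Since dp[14][14] = 12, nothing longer is possible.

12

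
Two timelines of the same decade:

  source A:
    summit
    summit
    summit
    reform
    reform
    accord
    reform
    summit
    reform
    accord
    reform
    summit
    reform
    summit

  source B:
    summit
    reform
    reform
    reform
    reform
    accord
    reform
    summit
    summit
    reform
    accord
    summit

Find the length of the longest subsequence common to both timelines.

One common subsequence of length 10: summit at source A[3]=source B[1]; then reform at source A[4]=source B[2]; then reform at source A[5]=source B[3]; then reform at source A[7]=source B[4]; then reform at source A[9]=source B[5]; then accord at source A[10]=source B[6]; then reform at source A[11]=source B[7]; then summit at source A[12]=source B[9]; then reform at source A[13]=source B[10]; then summit at source A[14]=source B[12]. The LCS DP gives dp[14][12] = 10, so this is optimal.

10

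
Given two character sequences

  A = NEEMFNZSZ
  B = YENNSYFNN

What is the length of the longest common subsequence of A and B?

3

Let dp[i][j] be the LCS length of the first i characters of A and the first j characters of B. dp[i][j] = dp[i-1][j-1]+1 when the i-th and j-th characters match, else max(dp[i-1][j], dp[i][j-1]).
    ·  Y  E  N  N  S  Y  F  N  N
 ·  0  0  0  0  0  0  0  0  0  0
 N  0  0  0  1  1  1  1  1  1  1
 E  0  0  1  1  1  1  1  1  1  1
 E  0  0  1  1  1  1  1  1  1  1
 M  0  0  1  1  1  1  1  1  1  1
 F  0  0  1  1  1  1  1  2  2  2
 N  0  0  1  2  2  2  2  2  3  3
 Z  0  0  1  2  2  2  2  2  3  3
 S  0  0  1  2  2  3  3  3  3  3
 Z  0  0  1  2  2  3  3  3  3  3
dp[9][9] = 3. One LCS (by backtracking along matches): NFN.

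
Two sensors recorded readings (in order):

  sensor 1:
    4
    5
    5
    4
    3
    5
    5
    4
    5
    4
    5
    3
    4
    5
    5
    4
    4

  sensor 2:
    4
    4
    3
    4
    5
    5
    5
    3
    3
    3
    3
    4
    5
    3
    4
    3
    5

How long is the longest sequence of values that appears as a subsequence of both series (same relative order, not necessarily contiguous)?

11

Match 4 at sensor 1[1]=sensor 2[1] → 4 at sensor 1[4]=sensor 2[2] → 3 at sensor 1[5]=sensor 2[3] → 5 at sensor 1[6]=sensor 2[5] → 5 at sensor 1[7]=sensor 2[6] → 5 at sensor 1[9]=sensor 2[7] → 4 at sensor 1[10]=sensor 2[12] → 5 at sensor 1[11]=sensor 2[13] → 3 at sensor 1[12]=sensor 2[14] → 4 at sensor 1[13]=sensor 2[15] → 5 at sensor 1[15]=sensor 2[17] — 11 values in the same relative order in both. The LCS DP gives dp[17][17] = 11, so this is optimal.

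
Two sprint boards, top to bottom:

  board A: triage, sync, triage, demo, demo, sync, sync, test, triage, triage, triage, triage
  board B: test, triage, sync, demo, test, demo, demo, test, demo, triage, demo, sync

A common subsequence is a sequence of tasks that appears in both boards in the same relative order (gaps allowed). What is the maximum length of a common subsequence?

6

Pick triage (board A #1, board B #2), then sync (board A #2, board B #3), then demo (board A #4, board B #6), then demo (board A #5, board B #7), then test (board A #8, board B #8), then triage (board A #9, board B #10); all 6 tasks appear in both, in order. Since dp[12][12] = 6, nothing longer is possible.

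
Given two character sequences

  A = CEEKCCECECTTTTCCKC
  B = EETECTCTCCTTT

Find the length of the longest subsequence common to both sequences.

Taking E at A[2]=B[2]; then E at A[3]=B[4]; then C at A[5]=B[5]; then C at A[6]=B[7]; then C at A[8]=B[9]; then C at A[10]=B[10]; then T at A[12]=B[11]; then T at A[13]=B[12]; then T at A[14]=B[13] gives a common subsequence of length 9, and the DP table's final entry dp[18][13] is also 9, so no common subsequence is longer.

9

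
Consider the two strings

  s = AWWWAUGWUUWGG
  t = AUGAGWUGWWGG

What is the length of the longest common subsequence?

8

One common subsequence of length 8: A at s[1]=t[4]; then W at s[4]=t[6]; then U at s[6]=t[7]; then G at s[7]=t[8]; then W at s[8]=t[9]; then W at s[11]=t[10]; then G at s[12]=t[11]; then G at s[13]=t[12]. Since dp[13][12] = 8, nothing longer is possible.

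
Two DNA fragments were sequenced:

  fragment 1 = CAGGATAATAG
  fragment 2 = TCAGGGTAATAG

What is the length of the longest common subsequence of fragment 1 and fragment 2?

10

Pick C at fragment 1[1]=fragment 2[2] → A at fragment 1[2]=fragment 2[3] → G at fragment 1[3]=fragment 2[5] → G at fragment 1[4]=fragment 2[6] → T at fragment 1[6]=fragment 2[7] → A at fragment 1[7]=fragment 2[8] → A at fragment 1[8]=fragment 2[9] → T at fragment 1[9]=fragment 2[10] → A at fragment 1[10]=fragment 2[11] → G at fragment 1[11]=fragment 2[12]; all 10 bases appear in both, in order, and the DP table's final entry dp[11][12] is also 10, so no common subsequence is longer.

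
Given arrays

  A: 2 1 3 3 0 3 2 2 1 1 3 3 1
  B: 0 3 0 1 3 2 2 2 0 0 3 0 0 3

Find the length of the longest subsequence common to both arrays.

7

Match 3 at A[4]=B[2], then 0 at A[5]=B[3], then 3 at A[6]=B[5], then 2 at A[7]=B[7], then 2 at A[8]=B[8], then 3 at A[11]=B[11], then 3 at A[12]=B[14] — 7 values in the same relative order in both. The LCS DP gives dp[13][14] = 7, so this is optimal.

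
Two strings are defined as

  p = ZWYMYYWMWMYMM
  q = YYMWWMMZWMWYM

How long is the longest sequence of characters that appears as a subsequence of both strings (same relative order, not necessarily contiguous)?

One common subsequence of length 8: Y [3,2] → M [4,3] → W [7,5] → M [8,7] → W [9,9] → M [10,10] → Y [11,12] → M [13,13]. The LCS DP gives dp[13][13] = 8, so this is optimal.

8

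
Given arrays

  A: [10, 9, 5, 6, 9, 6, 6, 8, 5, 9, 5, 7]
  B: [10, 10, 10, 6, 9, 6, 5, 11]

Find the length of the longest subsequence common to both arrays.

5

One common subsequence of length 5: 10 at A[1]=B[3], 6 at A[4]=B[4], 9 at A[5]=B[5], 6 at A[7]=B[6], 5 at A[9]=B[7]. Since dp[12][8] = 5, nothing longer is possible.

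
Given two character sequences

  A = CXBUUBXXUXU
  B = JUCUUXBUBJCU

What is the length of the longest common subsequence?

6

Pick C [1,3] → X [2,6] → B [3,7] → U [5,8] → B [6,9] → U [11,12]; all 6 characters appear in both, in order. dp[11][12] = 6 confirms this is the maximum.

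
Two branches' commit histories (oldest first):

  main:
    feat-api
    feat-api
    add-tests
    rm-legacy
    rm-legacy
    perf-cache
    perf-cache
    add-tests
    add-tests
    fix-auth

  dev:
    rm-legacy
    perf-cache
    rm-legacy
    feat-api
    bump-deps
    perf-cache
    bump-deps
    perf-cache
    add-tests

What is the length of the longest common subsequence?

5

Taking rm-legacy (main #4, dev #1) → rm-legacy (main #5, dev #3) → perf-cache (main #6, dev #6) → perf-cache (main #7, dev #8) → add-tests (main #9, dev #9) gives a common subsequence of length 5. dp[10][9] = 5 confirms this is the maximum.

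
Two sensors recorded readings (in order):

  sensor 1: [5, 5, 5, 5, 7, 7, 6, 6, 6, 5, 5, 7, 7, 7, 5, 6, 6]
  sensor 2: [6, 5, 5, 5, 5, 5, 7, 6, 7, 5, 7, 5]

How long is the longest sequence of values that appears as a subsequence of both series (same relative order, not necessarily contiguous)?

9

Match 5 at sensor 1[1]=sensor 2[3] → 5 at sensor 1[2]=sensor 2[4] → 5 at sensor 1[3]=sensor 2[5] → 5 at sensor 1[4]=sensor 2[6] → 7 at sensor 1[5]=sensor 2[7] → 7 at sensor 1[6]=sensor 2[9] → 5 at sensor 1[11]=sensor 2[10] → 7 at sensor 1[14]=sensor 2[11] → 5 at sensor 1[15]=sensor 2[12] — 9 values in the same relative order in both. Since dp[17][12] = 9, nothing longer is possible.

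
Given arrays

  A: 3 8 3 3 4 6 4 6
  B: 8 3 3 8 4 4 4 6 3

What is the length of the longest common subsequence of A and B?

Let dp[i][j] be the LCS length of the first i values of A and the first j values of B. dp[i][j] = dp[i-1][j-1]+1 when the i-th and j-th values match, else max(dp[i-1][j], dp[i][j-1]).
    ·  8  3  3  8  4  4  4  6  3
 ·  0  0  0  0  0  0  0  0  0  0
 3  0  0  1  1  1  1  1  1  1  1
 8  0  1  1  1  2  2  2  2  2  2
 3  0  1  2  2  2  2  2  2  2  3
 3  0  1  2  3  3  3  3  3  3  3
 4  0  1  2  3  3  4  4  4  4  4
 6  0  1  2  3  3  4  4  4  5  5
 4  0  1  2  3  3  4  5  5  5  5
 6  0  1  2  3  3  4  5  5  6  6
dp[8][9] = 6. One LCS (by backtracking along matches): 8, 3, 3, 4, 4, 6.

6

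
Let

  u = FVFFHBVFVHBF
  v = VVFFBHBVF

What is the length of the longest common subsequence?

7

Taking V (u #2, v #2); then F (u #3, v #3); then F (u #4, v #4); then H (u #5, v #6); then B (u #6, v #7); then V (u #9, v #8); then F (u #12, v #9) gives a common subsequence of length 7, and the DP table's final entry dp[12][9] is also 7, so no common subsequence is longer.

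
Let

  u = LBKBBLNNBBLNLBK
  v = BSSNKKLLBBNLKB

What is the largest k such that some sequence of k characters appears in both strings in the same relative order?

One common subsequence of length 8: B (u #2, v #1); then K (u #3, v #6); then L (u #6, v #8); then B (u #9, v #9); then B (u #10, v #10); then N (u #12, v #11); then L (u #13, v #12); then B (u #14, v #14). Since dp[15][14] = 8, nothing longer is possible.

8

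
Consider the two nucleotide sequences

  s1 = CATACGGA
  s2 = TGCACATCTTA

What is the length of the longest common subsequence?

Let dp[i][j] be the LCS length of the first i bases of s1 and the first j bases of s2. dp[i][j] = dp[i-1][j-1]+1 when the i-th and j-th bases match, else max(dp[i-1][j], dp[i][j-1]).
    ·  T  G  C  A  C  A  T  C  T  T  A
 ·  0  0  0  0  0  0  0  0  0  0  0  0
 C  0  0  0  1  1  1  1  1  1  1  1  1
 A  0  0  0  1  2  2  2  2  2  2  2  2
 T  0  1  1  1  2  2  2  3  3  3  3  3
 A  0  1  1  1  2  2  3  3  3  3  3  4
 C  0  1  1  2  2  3  3  3  4  4  4  4
 G  0  1  2  2  2  3  3  3  4  4  4  4
 G  0  1  2  2  2  3  3  3  4  4  4  4
 A  0  1  2  2  3  3  4  4  4  4  4  5
dp[8][11] = 5. One LCS (by backtracking along matches): CATCA.

5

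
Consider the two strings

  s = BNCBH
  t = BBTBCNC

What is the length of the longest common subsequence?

Pick B [1,4], N [2,6], C [3,7]; all 3 characters appear in both, in order. dp[5][7] = 3 confirms this is the maximum.

3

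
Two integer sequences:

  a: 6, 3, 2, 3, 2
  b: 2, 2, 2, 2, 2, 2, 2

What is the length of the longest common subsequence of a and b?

Let dp[i][j] be the LCS length of the first i values of a and the first j values of b. dp[i][j] = dp[i-1][j-1]+1 when the i-th and j-th values match, else max(dp[i-1][j], dp[i][j-1]).
    ·  2  2  2  2  2  2  2
 ·  0  0  0  0  0  0  0  0
 6  0  0  0  0  0  0  0  0
 3  0  0  0  0  0  0  0  0
 2  0  1  1  1  1  1  1  1
 3  0  1  1  1  1  1  1  1
 2  0  1  2  2  2  2  2  2
dp[5][7] = 2. One LCS (by backtracking along matches): 2, 2.

2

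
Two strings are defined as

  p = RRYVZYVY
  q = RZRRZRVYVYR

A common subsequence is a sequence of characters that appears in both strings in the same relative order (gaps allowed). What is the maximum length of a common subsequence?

6

One common subsequence of length 6: R at p[1]=q[4], R at p[2]=q[6], V at p[4]=q[7], Y at p[6]=q[8], V at p[7]=q[9], Y at p[8]=q[10]. Since dp[8][11] = 6, nothing longer is possible.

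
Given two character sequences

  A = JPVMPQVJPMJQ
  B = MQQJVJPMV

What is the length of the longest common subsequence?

6

Taking M at A[4]=B[1], then Q at A[6]=B[3], then V at A[7]=B[5], then J at A[8]=B[6], then P at A[9]=B[7], then M at A[10]=B[8] gives a common subsequence of length 6. dp[12][9] = 6 confirms this is the maximum.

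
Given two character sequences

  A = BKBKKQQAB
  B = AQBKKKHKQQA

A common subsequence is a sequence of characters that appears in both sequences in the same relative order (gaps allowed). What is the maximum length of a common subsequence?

7

One common subsequence of length 7: B at A[1]=B[3], then K at A[2]=B[5], then K at A[4]=B[6], then K at A[5]=B[8], then Q at A[6]=B[9], then Q at A[7]=B[10], then A at A[8]=B[11], and the DP table's final entry dp[9][11] is also 7, so no common subsequence is longer.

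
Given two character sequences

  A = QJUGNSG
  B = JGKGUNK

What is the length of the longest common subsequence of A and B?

3

Let dp[i][j] be the LCS length of the first i characters of A and the first j characters of B. dp[i][j] = dp[i-1][j-1]+1 when the i-th and j-th characters match, else max(dp[i-1][j], dp[i][j-1]).
    ·  J  G  K  G  U  N  K
 ·  0  0  0  0  0  0  0  0
 Q  0  0  0  0  0  0  0  0
 J  0  1  1  1  1  1  1  1
 U  0  1  1  1  1  2  2  2
 G  0  1  2  2  2  2  2  2
 N  0  1  2  2  2  2  3  3
 S  0  1  2  2  2  2  3  3
 G  0  1  2  2  3  3  3  3
dp[7][7] = 3. One LCS (by backtracking along matches): JUN.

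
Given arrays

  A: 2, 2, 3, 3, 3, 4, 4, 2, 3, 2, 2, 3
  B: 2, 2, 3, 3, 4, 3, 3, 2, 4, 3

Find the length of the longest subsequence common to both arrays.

Pick 2 [1,1], 2 [2,2], 3 [3,3], 3 [4,4], 3 [5,6], 3 [9,7], 2 [10,8], 3 [12,10]; all 8 values appear in both, in order, and the DP table's final entry dp[12][10] is also 8, so no common subsequence is longer.

8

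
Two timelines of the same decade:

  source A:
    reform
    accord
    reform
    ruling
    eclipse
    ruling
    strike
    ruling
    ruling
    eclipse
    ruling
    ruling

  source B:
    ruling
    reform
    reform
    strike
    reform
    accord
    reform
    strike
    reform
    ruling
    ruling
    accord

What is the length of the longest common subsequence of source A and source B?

Pick reform at source A[1]=source B[5], accord at source A[2]=source B[6], reform at source A[3]=source B[7], strike at source A[7]=source B[8], ruling at source A[8]=source B[10], ruling at source A[9]=source B[11]; all 6 events appear in both, in order. The LCS DP gives dp[12][12] = 6, so this is optimal.

6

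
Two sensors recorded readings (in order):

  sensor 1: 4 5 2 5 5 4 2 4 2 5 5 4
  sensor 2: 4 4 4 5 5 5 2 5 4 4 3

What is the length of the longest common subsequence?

7

Pick 4 (sensor 1 #1, sensor 2 #3) → 5 (sensor 1 #2, sensor 2 #4) → 5 (sensor 1 #4, sensor 2 #5) → 5 (sensor 1 #5, sensor 2 #6) → 2 (sensor 1 #7, sensor 2 #7) → 4 (sensor 1 #8, sensor 2 #9) → 4 (sensor 1 #12, sensor 2 #10); all 7 values appear in both, in order. The LCS DP gives dp[12][11] = 7, so this is optimal.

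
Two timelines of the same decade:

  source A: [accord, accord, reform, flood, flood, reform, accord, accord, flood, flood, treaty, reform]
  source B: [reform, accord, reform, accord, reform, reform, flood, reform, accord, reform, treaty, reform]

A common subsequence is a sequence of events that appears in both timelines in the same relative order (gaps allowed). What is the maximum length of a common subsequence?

8

Match accord [1,2]; then accord [2,4]; then reform [3,6]; then flood [5,7]; then reform [6,8]; then accord [7,9]; then treaty [11,11]; then reform [12,12] — 8 events in the same relative order in both. The LCS DP gives dp[12][12] = 8, so this is optimal.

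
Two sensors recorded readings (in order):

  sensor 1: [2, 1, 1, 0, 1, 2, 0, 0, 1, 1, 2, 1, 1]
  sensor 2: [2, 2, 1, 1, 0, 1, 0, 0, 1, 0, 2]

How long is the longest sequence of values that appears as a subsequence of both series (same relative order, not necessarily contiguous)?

Taking 2 (sensor 1 #1, sensor 2 #2), then 1 (sensor 1 #2, sensor 2 #3), then 1 (sensor 1 #3, sensor 2 #4), then 0 (sensor 1 #4, sensor 2 #5), then 1 (sensor 1 #5, sensor 2 #6), then 0 (sensor 1 #7, sensor 2 #7), then 0 (sensor 1 #8, sensor 2 #8), then 1 (sensor 1 #9, sensor 2 #9), then 2 (sensor 1 #11, sensor 2 #11) gives a common subsequence of length 9. dp[13][11] = 9 confirms this is the maximum.

9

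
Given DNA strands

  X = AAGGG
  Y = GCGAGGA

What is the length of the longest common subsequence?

Taking A at X[2]=Y[4]; then G at X[3]=Y[5]; then G at X[4]=Y[6] gives a common subsequence of length 3. dp[5][7] = 3 confirms this is the maximum.

3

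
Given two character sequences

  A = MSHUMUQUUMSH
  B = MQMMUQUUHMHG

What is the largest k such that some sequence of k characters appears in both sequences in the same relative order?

8

Pick M [1,3], then M [5,4], then U [6,5], then Q [7,6], then U [8,7], then U [9,8], then M [10,10], then H [12,11]; all 8 characters appear in both, in order, and the DP table's final entry dp[12][12] is also 8, so no common subsequence is longer.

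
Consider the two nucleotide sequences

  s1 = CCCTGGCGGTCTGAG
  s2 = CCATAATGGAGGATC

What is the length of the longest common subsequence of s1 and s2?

One common subsequence of length 9: C (s1 #1, s2 #1), C (s1 #2, s2 #2), T (s1 #4, s2 #7), G (s1 #5, s2 #8), G (s1 #6, s2 #9), G (s1 #8, s2 #11), G (s1 #9, s2 #12), T (s1 #10, s2 #14), C (s1 #11, s2 #15). dp[15][15] = 9 confirms this is the maximum.

9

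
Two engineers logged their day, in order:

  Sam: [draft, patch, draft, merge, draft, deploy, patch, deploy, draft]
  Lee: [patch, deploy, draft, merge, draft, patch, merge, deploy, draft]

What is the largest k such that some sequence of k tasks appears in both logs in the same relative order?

7

Taking patch [2,1]; then draft [3,3]; then merge [4,4]; then draft [5,5]; then patch [7,6]; then deploy [8,8]; then draft [9,9] gives a common subsequence of length 7. dp[9][9] = 7 confirms this is the maximum.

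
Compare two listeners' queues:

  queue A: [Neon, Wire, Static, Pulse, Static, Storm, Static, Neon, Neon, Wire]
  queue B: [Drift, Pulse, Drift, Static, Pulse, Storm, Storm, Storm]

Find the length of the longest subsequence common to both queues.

3

Pick Static (queue A #3, queue B #4), Pulse (queue A #4, queue B #5), Storm (queue A #6, queue B #8); all 3 songs appear in both, in order, and the DP table's final entry dp[10][8] is also 3, so no common subsequence is longer.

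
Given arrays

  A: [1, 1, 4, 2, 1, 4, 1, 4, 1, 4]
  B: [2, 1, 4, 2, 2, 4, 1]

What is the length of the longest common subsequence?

One common subsequence of length 5: 1 [2,2], then 4 [3,3], then 2 [4,5], then 4 [8,6], then 1 [9,7]. The LCS DP gives dp[10][7] = 5, so this is optimal.

5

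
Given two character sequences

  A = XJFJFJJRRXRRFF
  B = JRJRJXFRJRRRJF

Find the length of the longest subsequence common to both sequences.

Pick J at A[2]=B[3]; then J at A[4]=B[5]; then F at A[5]=B[7]; then J at A[7]=B[9]; then R at A[8]=B[10]; then R at A[9]=B[11]; then R at A[11]=B[12]; then F at A[14]=B[14]; all 8 characters appear in both, in order. The LCS DP gives dp[14][14] = 8, so this is optimal.

8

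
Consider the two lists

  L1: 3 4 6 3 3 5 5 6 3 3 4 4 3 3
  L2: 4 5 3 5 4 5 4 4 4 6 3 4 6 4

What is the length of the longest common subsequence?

8

One common subsequence of length 8: 4 [2,1], 3 [5,3], 5 [6,4], 5 [7,6], 6 [8,10], 3 [10,11], 4 [11,12], 4 [12,14]. dp[14][14] = 8 confirms this is the maximum.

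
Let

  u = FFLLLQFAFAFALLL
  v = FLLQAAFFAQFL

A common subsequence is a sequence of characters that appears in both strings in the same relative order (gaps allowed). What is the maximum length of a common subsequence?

One common subsequence of length 9: F [2,1] → L [4,2] → L [5,3] → Q [6,4] → F [7,7] → F [9,8] → A [10,9] → F [11,11] → L [15,12]. The LCS DP gives dp[15][12] = 9, so this is optimal.

9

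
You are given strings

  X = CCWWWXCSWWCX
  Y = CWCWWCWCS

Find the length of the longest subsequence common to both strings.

Let dp[i][j] be the LCS length of the first i characters of X and the first j characters of Y. dp[i][j] = dp[i-1][j-1]+1 when the i-th and j-th characters match, else max(dp[i-1][j], dp[i][j-1]).
    ·  C  W  C  W  W  C  W  C  S
 ·  0  0  0  0  0  0  0  0  0  0
 C  0  1  1  1  1  1  1  1  1  1
 C  0  1  1  2  2  2  2  2  2  2
 W  0  1  2  2  3  3  3  3  3  3
 W  0  1  2  2  3  4  4  4  4  4
 W  0  1  2  2  3  4  4  5  5  5
 X  0  1  2  2  3  4  4  5  5  5
 C  0  1  2  3  3  4  5  5  6  6
 S  0  1  2  3  3  4  5  5  6  7
 W  0  1  2  3  4  4  5  6  6  7
 W  0  1  2  3  4  5  5  6  6  7
 C  0  1  2  3  4  5  6  6  7  7
 X  0  1  2  3  4  5  6  6  7  7
dp[12][9] = 7. One LCS (by backtracking along matches): CCWWWCS.

7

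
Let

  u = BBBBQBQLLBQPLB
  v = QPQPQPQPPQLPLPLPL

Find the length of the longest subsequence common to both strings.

6

Taking Q (u #5, v #7) → Q (u #7, v #10) → L (u #8, v #13) → L (u #9, v #15) → P (u #12, v #16) → L (u #13, v #17) gives a common subsequence of length 6. dp[14][17] = 6 confirms this is the maximum.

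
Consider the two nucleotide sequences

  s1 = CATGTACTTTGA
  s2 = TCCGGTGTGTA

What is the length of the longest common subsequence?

6

Match C [1,3] → T [3,6] → G [4,7] → T [5,8] → T [10,10] → A [12,11] — 6 bases in the same relative order in both. Since dp[12][11] = 6, nothing longer is possible.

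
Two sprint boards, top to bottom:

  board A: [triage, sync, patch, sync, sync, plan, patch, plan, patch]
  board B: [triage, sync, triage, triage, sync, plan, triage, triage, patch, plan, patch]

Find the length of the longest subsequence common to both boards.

Pick triage at board A[1]=board B[1] → sync at board A[2]=board B[2] → sync at board A[5]=board B[5] → plan at board A[6]=board B[6] → patch at board A[7]=board B[9] → plan at board A[8]=board B[10] → patch at board A[9]=board B[11]; all 7 tasks appear in both, in order. Since dp[9][11] = 7, nothing longer is possible.

7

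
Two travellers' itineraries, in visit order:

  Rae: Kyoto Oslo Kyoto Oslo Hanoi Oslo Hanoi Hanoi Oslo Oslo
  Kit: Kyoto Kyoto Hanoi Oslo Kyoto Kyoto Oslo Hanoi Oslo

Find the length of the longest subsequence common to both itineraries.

6

Match Kyoto at Rae[1]=Kit[2], then Oslo at Rae[2]=Kit[4], then Kyoto at Rae[3]=Kit[6], then Oslo at Rae[6]=Kit[7], then Hanoi at Rae[8]=Kit[8], then Oslo at Rae[10]=Kit[9] — 6 stops in the same relative order in both. dp[10][9] = 6 confirms this is the maximum.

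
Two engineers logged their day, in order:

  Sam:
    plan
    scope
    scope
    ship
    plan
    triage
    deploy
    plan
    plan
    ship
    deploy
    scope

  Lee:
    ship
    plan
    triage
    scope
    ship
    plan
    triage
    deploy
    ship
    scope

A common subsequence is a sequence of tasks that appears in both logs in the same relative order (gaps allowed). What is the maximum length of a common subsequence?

8

Match plan at Sam[1]=Lee[2]; then scope at Sam[3]=Lee[4]; then ship at Sam[4]=Lee[5]; then plan at Sam[5]=Lee[6]; then triage at Sam[6]=Lee[7]; then deploy at Sam[7]=Lee[8]; then ship at Sam[10]=Lee[9]; then scope at Sam[12]=Lee[10] — 8 tasks in the same relative order in both. The LCS DP gives dp[12][10] = 8, so this is optimal.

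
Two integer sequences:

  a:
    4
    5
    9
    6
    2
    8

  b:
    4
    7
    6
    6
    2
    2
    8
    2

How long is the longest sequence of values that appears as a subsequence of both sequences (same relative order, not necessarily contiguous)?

4

Taking 4 at a[1]=b[1], then 6 at a[4]=b[4], then 2 at a[5]=b[6], then 8 at a[6]=b[7] gives a common subsequence of length 4, and the DP table's final entry dp[6][8] is also 4, so no common subsequence is longer.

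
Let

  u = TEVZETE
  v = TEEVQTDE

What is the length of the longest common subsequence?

Match T [1,1] → E [2,3] → V [3,4] → T [6,6] → E [7,8] — 5 characters in the same relative order in both, and the DP table's final entry dp[7][8] is also 5, so no common subsequence is longer.

5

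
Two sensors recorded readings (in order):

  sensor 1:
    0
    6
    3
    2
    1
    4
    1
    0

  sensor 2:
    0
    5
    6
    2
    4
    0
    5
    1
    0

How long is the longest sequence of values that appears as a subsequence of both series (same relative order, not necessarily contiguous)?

One common subsequence of length 6: 0 (sensor 1 #1, sensor 2 #1), then 6 (sensor 1 #2, sensor 2 #3), then 2 (sensor 1 #4, sensor 2 #4), then 4 (sensor 1 #6, sensor 2 #5), then 1 (sensor 1 #7, sensor 2 #8), then 0 (sensor 1 #8, sensor 2 #9). Since dp[8][9] = 6, nothing longer is possible.

6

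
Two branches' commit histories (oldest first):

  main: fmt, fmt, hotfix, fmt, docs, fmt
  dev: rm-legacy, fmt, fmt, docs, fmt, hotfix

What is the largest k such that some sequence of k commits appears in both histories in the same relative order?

Match fmt (main #2, dev #2), then fmt (main #4, dev #3), then docs (main #5, dev #4), then fmt (main #6, dev #5) — 4 commits in the same relative order in both, and the DP table's final entry dp[6][6] is also 4, so no common subsequence is longer.

4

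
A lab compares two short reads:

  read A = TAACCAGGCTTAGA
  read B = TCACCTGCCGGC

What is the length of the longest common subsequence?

7

Pick T at read A[1]=read B[1]; then A at read A[2]=read B[3]; then C at read A[4]=read B[8]; then C at read A[5]=read B[9]; then G at read A[7]=read B[10]; then G at read A[8]=read B[11]; then C at read A[9]=read B[12]; all 7 bases appear in both, in order. Since dp[14][12] = 7, nothing longer is possible.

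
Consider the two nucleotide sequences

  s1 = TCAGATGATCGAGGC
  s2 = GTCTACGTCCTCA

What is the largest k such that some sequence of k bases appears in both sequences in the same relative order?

8

One common subsequence of length 8: T [1,2]; then C [2,3]; then A [3,5]; then G [4,7]; then T [6,8]; then T [9,11]; then C [10,12]; then A [12,13]. The LCS DP gives dp[15][13] = 8, so this is optimal.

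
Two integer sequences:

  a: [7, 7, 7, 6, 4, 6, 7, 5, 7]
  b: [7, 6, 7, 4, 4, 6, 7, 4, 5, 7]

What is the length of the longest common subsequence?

Let dp[i][j] be the LCS length of the first i values of a and the first j values of b. dp[i][j] = dp[i-1][j-1]+1 when the i-th and j-th values match, else max(dp[i-1][j], dp[i][j-1]).
    ·  7  6  7  4  4  6  7  4  5  7
 ·  0  0  0  0  0  0  0  0  0  0  0
 7  0  1  1  1  1  1  1  1  1  1  1
 7  0  1  1  2  2  2  2  2  2  2  2
 7  0  1  1  2  2  2  2  3  3  3  3
 6  0  1  2  2  2  2  3  3  3  3  3
 4  0  1  2  2  3  3  3  3  4  4  4
 6  0  1  2  2  3  3  4  4  4  4  4
 7  0  1  2  3  3  3  4  5  5  5  5
 5  0  1  2  3  3  3  4  5  5  6  6
 7  0  1  2  3  3  3  4  5  5  6  7
dp[9][10] = 7. One LCS (by backtracking along matches): 7, 7, 4, 6, 7, 5, 7.

7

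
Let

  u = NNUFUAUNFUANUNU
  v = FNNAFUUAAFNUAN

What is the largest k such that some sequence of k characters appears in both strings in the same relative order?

Taking N [1,2]; then N [2,3]; then U [3,6]; then U [5,7]; then A [6,9]; then N [8,11]; then U [10,12]; then A [11,13]; then N [14,14] gives a common subsequence of length 9. dp[15][14] = 9 confirms this is the maximum.

9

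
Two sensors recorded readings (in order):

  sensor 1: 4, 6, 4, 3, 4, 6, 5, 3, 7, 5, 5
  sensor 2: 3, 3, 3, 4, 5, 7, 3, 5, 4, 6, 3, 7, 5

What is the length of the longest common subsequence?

7

Match 4 at sensor 1[1]=sensor 2[4], 3 at sensor 1[4]=sensor 2[7], 4 at sensor 1[5]=sensor 2[9], 6 at sensor 1[6]=sensor 2[10], 3 at sensor 1[8]=sensor 2[11], 7 at sensor 1[9]=sensor 2[12], 5 at sensor 1[11]=sensor 2[13] — 7 values in the same relative order in both. dp[11][13] = 7 confirms this is the maximum.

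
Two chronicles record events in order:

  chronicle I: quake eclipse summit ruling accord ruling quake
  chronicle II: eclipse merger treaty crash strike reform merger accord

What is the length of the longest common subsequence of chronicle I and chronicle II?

Pick eclipse (chronicle I #2, chronicle II #1), then accord (chronicle I #5, chronicle II #8); all 2 events appear in both, in order. Since dp[7][8] = 2, nothing longer is possible.

2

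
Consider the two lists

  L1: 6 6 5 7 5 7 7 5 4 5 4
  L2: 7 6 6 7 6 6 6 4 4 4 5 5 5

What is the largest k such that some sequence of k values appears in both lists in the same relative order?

Let dp[i][j] be the LCS length of the first i values of L1 and the first j values of L2. dp[i][j] = dp[i-1][j-1]+1 when the i-th and j-th values match, else max(dp[i-1][j], dp[i][j-1]).
    ·  7  6  6  7  6  6  6  4  4  4  5  5  5
 ·  0  0  0  0  0  0  0  0  0  0  0  0  0  0
 6  0  0  1  1  1  1  1  1  1  1  1  1  1  1
 6  0  0  1  2  2  2  2  2  2  2  2  2  2  2
 5  0  0  1  2  2  2  2  2  2  2  2  3  3  3
 7  0  1  1  2  3  3  3  3  3  3  3  3  3  3
 5  0  1  1  2  3  3  3  3  3  3  3  4  4  4
 7  0  1  1  2  3  3  3  3  3  3  3  4  4  4
 7  0  1  1  2  3  3  3  3  3  3  3  4  4  4
 5  0  1  1  2  3  3  3  3  3  3  3  4  5  5
 4  0  1  1  2  3  3  3  3  4  4  4  4  5  5
 5  0  1  1  2  3  3  3  3  4  4  4  5  5  6
 4  0  1  1  2  3  3  3  3  4  5  5  5  5  6
dp[11][13] = 6. One LCS (by backtracking along matches): 6, 6, 7, 5, 5, 5.

6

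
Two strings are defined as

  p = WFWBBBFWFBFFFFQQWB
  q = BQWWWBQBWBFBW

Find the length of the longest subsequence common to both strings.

8

Pick W at p[1]=q[4], W at p[3]=q[5], B at p[4]=q[6], B at p[5]=q[8], B at p[6]=q[10], F at p[9]=q[11], B at p[10]=q[12], W at p[17]=q[13]; all 8 characters appear in both, in order. Since dp[18][13] = 8, nothing longer is possible.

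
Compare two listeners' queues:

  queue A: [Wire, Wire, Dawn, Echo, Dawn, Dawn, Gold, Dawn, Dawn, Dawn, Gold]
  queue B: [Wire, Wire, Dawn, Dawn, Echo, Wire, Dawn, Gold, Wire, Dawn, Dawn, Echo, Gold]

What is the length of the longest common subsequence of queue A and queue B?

One common subsequence of length 9: Wire (queue A #1, queue B #1); then Wire (queue A #2, queue B #2); then Dawn (queue A #3, queue B #4); then Echo (queue A #4, queue B #5); then Dawn (queue A #6, queue B #7); then Gold (queue A #7, queue B #8); then Dawn (queue A #8, queue B #10); then Dawn (queue A #9, queue B #11); then Gold (queue A #11, queue B #13). Since dp[11][13] = 9, nothing longer is possible.

9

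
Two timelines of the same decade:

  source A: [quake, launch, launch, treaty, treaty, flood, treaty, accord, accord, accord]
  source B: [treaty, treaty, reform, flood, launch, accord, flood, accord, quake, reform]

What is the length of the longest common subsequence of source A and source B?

5

Taking treaty at source A[4]=source B[1], treaty at source A[5]=source B[2], flood at source A[6]=source B[4], accord at source A[8]=source B[6], accord at source A[9]=source B[8] gives a common subsequence of length 5, and the DP table's final entry dp[10][10] is also 5, so no common subsequence is longer.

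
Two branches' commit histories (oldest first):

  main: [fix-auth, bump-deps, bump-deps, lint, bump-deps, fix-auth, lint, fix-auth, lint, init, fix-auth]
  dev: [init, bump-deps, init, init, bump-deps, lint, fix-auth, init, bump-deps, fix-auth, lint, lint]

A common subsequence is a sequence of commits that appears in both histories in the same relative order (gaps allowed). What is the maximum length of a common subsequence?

7

Pick bump-deps at main[2]=dev[2], bump-deps at main[3]=dev[5], lint at main[4]=dev[6], bump-deps at main[5]=dev[9], fix-auth at main[6]=dev[10], lint at main[7]=dev[11], lint at main[9]=dev[12]; all 7 commits appear in both, in order. dp[11][12] = 7 confirms this is the maximum.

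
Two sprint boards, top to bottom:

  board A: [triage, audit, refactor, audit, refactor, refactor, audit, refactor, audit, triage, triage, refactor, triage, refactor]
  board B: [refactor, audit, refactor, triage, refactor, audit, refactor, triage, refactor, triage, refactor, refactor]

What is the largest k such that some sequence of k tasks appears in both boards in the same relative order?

Taking refactor [3,1]; then audit [4,2]; then refactor [5,3]; then refactor [6,5]; then audit [7,6]; then refactor [8,7]; then triage [10,8]; then triage [11,10]; then refactor [12,11]; then refactor [14,12] gives a common subsequence of length 10. dp[14][12] = 10 confirms this is the maximum.

10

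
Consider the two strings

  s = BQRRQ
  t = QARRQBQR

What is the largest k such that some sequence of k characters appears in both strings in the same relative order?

Taking Q [2,1]; then R [3,3]; then R [4,4]; then Q [5,7] gives a common subsequence of length 4, and the DP table's final entry dp[5][8] is also 4, so no common subsequence is longer.

4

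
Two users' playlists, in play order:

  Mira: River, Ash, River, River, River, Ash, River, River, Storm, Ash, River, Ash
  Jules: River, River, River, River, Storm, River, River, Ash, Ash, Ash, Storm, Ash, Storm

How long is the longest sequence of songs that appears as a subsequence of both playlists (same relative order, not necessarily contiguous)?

Pick River at Mira[1]=Jules[1], then River at Mira[3]=Jules[2], then River at Mira[4]=Jules[3], then River at Mira[5]=Jules[4], then River at Mira[7]=Jules[6], then River at Mira[8]=Jules[7], then Storm at Mira[9]=Jules[11], then Ash at Mira[10]=Jules[12]; all 8 songs appear in both, in order. dp[12][13] = 8 confirms this is the maximum.

8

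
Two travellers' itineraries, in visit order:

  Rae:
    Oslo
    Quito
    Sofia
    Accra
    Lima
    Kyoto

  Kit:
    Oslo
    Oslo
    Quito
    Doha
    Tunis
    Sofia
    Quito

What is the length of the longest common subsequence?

3

Match Oslo (Rae #1, Kit #2); then Quito (Rae #2, Kit #3); then Sofia (Rae #3, Kit #6) — 3 stops in the same relative order in both. dp[6][7] = 3 confirms this is the maximum.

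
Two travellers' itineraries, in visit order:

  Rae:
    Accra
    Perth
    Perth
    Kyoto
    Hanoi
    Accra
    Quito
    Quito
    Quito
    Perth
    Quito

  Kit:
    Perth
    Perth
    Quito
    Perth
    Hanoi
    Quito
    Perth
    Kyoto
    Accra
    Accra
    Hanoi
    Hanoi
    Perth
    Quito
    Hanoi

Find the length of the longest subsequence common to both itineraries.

One common subsequence of length 6: Perth (Rae #2, Kit #4) → Perth (Rae #3, Kit #7) → Kyoto (Rae #4, Kit #8) → Hanoi (Rae #5, Kit #12) → Perth (Rae #10, Kit #13) → Quito (Rae #11, Kit #14), and the DP table's final entry dp[11][15] is also 6, so no common subsequence is longer.

6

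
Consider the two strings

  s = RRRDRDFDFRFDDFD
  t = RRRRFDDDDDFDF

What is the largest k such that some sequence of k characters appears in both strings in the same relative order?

10

One common subsequence of length 10: R (s #1, t #2), then R (s #2, t #3), then R (s #3, t #4), then D (s #4, t #6), then D (s #6, t #7), then D (s #8, t #8), then D (s #12, t #9), then D (s #13, t #10), then F (s #14, t #11), then D (s #15, t #12). The LCS DP gives dp[15][13] = 10, so this is optimal.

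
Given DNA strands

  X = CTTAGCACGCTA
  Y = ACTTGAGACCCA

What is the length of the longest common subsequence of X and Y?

One common subsequence of length 9: C at X[1]=Y[2], T at X[2]=Y[3], T at X[3]=Y[4], A at X[4]=Y[6], G at X[5]=Y[7], C at X[6]=Y[9], C at X[8]=Y[10], C at X[10]=Y[11], A at X[12]=Y[12]. The LCS DP gives dp[12][12] = 9, so this is optimal.

9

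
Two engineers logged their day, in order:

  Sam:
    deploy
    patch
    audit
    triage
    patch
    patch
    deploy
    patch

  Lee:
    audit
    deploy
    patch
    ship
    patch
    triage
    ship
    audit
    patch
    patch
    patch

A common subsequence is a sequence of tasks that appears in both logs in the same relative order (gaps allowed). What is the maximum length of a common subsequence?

6

Pick deploy (Sam #1, Lee #2); then patch (Sam #2, Lee #5); then audit (Sam #3, Lee #8); then patch (Sam #5, Lee #9); then patch (Sam #6, Lee #10); then patch (Sam #8, Lee #11); all 6 tasks appear in both, in order. Since dp[8][11] = 6, nothing longer is possible.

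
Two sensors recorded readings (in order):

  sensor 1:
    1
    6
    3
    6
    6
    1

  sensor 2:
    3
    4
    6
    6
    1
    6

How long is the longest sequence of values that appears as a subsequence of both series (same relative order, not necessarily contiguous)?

4

Let dp[i][j] be the LCS length of the first i values of sensor 1 and the first j values of sensor 2. dp[i][j] = dp[i-1][j-1]+1 when the i-th and j-th values match, else max(dp[i-1][j], dp[i][j-1]).
    ·  3  4  6  6  1  6
 ·  0  0  0  0  0  0  0
 1  0  0  0  0  0  1  1
 6  0  0  0  1  1  1  2
 3  0  1  1  1  1  1  2
 6  0  1  1  2  2  2  2
 6  0  1  1  2  3  3  3
 1  0  1  1  2  3  4  4
dp[6][6] = 4. One LCS (by backtracking along matches): 3, 6, 6, 1.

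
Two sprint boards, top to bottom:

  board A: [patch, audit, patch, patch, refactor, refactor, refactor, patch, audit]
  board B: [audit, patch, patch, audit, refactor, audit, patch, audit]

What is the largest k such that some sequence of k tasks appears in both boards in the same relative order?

Taking audit [2,1]; then patch [3,2]; then patch [4,3]; then refactor [5,5]; then patch [8,7]; then audit [9,8] gives a common subsequence of length 6, and the DP table's final entry dp[9][8] is also 6, so no common subsequence is longer.

6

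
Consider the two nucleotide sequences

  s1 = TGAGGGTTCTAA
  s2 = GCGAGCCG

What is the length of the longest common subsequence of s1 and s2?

Match G at s1[2]=s2[3]; then A at s1[3]=s2[4]; then G at s1[4]=s2[5]; then G at s1[6]=s2[8] — 4 bases in the same relative order in both. Since dp[12][8] = 4, nothing longer is possible.

4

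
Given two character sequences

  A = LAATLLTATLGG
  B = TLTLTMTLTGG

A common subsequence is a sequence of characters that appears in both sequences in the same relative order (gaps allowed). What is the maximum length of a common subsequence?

8

Let dp[i][j] be the LCS length of the first i characters of A and the first j characters of B. dp[i][j] = dp[i-1][j-1]+1 when the i-th and j-th characters match, else max(dp[i-1][j], dp[i][j-1]).
    ·  T  L  T  L  T  M  T  L  T  G  G
 ·  0  0  0  0  0  0  0  0  0  0  0  0
 L  0  0  1  1  1  1  1  1  1  1  1  1
 A  0  0  1  1  1  1  1  1  1  1  1  1
 A  0  0  1  1  1  1  1  1  1  1  1  1
 T  0  1  1  2  2  2  2  2  2  2  2  2
 L  0  1  2  2  3  3  3  3  3  3  3  3
 L  0  1  2  2  3  3  3  3  4  4  4  4
 T  0  1  2  3  3  4  4  4  4  5  5  5
 A  0  1  2  3  3  4  4  4  4  5  5  5
 T  0  1  2  3  3  4  4  5  5  5  5  5
 L  0  1  2  3  4  4  4  5  6  6  6  6
 G  0  1  2  3  4  4  4  5  6  6  7  7
 G  0  1  2  3  4  4  4  5  6  6  7  8
dp[12][11] = 8. One LCS (by backtracking along matches): LTLTTLGG.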